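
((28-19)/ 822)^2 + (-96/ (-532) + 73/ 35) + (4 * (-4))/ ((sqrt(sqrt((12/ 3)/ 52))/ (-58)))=1764.38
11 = 11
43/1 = 43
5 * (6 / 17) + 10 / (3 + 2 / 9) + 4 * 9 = 20148 / 493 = 40.87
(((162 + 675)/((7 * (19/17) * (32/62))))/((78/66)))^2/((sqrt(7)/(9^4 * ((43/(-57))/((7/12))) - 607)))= -28468456142869543383 * sqrt(7)/712491410176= -105714194.01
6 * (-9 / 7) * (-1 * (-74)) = -3996 / 7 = -570.86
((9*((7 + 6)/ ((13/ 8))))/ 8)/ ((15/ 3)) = 9/ 5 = 1.80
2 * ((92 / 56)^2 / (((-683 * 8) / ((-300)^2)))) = -2975625 / 33467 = -88.91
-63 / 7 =-9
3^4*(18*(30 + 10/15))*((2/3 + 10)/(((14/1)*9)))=26496/7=3785.14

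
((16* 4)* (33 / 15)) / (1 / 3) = 2112 / 5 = 422.40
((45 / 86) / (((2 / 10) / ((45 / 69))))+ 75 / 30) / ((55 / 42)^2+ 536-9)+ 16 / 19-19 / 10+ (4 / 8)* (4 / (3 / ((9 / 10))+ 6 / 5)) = -0.61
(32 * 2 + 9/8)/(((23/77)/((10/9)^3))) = 5014625/16767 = 299.08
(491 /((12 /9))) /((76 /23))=33879 /304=111.44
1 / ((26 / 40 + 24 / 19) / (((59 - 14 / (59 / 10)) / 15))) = 253916 / 128679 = 1.97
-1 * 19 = -19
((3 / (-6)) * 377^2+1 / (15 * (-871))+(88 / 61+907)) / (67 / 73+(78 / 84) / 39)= -74505.88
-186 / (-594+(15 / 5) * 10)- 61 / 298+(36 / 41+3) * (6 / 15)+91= 133047499 / 1435615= 92.68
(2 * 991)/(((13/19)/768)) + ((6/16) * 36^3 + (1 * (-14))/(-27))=787017566/351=2242215.29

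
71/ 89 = 0.80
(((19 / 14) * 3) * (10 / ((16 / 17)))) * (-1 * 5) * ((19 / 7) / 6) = -153425 / 1568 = -97.85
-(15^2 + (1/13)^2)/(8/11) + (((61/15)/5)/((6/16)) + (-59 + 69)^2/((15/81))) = 35406713/152100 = 232.79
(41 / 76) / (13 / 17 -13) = -0.04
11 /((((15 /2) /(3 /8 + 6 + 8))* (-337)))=-253 /4044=-0.06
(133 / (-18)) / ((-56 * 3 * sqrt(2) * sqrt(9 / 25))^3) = 2375 * sqrt(2) / 1316818944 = 0.00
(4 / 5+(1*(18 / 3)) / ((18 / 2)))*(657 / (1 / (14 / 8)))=16863 / 10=1686.30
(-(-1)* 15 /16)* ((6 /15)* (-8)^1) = -3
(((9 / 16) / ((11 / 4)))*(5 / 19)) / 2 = 45 / 1672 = 0.03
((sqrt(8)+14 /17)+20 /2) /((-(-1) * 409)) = 2 * sqrt(2) /409+184 /6953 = 0.03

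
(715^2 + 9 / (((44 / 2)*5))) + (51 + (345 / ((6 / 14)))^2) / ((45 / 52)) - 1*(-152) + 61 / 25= 6238323353 / 4950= 1260267.34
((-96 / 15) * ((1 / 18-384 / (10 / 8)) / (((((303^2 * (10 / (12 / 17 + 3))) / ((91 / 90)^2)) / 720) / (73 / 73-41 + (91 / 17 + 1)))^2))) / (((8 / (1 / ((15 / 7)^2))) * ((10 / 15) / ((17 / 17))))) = 5956552199288969806528 / 7424889562676260546875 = 0.80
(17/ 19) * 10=170/ 19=8.95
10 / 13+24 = 322 / 13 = 24.77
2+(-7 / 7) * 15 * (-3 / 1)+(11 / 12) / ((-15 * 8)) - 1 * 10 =53269 / 1440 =36.99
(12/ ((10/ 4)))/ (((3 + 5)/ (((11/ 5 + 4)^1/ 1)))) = 93/ 25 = 3.72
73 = 73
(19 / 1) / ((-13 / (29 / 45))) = -551 / 585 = -0.94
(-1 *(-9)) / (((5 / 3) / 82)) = 2214 / 5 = 442.80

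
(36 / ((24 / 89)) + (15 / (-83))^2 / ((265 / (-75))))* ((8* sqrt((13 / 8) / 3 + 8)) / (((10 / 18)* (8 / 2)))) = 292438467* sqrt(1230) / 7302340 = 1404.51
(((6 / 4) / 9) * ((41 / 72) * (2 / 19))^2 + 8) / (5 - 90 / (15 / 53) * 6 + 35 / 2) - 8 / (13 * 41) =-54313363301 / 2821091676624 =-0.02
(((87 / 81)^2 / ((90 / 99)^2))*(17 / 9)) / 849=1729937 / 557028900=0.00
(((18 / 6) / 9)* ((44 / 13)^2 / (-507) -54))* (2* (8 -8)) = 0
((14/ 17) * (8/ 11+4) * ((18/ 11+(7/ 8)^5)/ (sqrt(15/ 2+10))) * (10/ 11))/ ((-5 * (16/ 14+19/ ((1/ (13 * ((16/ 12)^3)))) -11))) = -1903440357 * sqrt(70)/ 25207390320640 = -0.00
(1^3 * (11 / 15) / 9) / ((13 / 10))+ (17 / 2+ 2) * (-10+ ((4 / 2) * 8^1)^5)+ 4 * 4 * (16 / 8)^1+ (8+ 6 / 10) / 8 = 154580064973 / 14040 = 11009976.14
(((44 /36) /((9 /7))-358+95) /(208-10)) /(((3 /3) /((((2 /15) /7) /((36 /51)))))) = -180421 /5051970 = -0.04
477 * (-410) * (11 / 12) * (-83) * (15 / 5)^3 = 803499345 / 2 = 401749672.50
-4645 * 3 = -13935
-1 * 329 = -329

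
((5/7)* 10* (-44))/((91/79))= -173800/637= -272.84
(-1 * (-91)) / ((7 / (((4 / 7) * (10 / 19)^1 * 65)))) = 254.14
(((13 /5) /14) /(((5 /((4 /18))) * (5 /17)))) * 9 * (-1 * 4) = -884 /875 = -1.01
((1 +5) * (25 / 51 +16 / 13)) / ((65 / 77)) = 175714 / 14365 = 12.23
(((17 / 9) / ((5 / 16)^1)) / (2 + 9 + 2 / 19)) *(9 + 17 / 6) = 183464 / 28485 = 6.44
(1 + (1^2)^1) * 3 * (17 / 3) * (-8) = -272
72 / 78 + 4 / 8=37 / 26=1.42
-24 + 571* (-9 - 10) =-10873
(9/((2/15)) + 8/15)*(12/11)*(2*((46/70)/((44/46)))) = 2159378/21175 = 101.98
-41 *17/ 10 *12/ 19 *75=-62730/ 19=-3301.58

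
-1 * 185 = -185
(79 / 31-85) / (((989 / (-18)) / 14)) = 644112 / 30659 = 21.01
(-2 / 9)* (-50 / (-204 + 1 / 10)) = -1000 / 18351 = -0.05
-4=-4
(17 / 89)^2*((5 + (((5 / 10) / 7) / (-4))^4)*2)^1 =14210847009 / 38949521408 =0.36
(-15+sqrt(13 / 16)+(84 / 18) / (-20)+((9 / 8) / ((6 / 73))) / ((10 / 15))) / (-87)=-2543 / 41760 - sqrt(13) / 348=-0.07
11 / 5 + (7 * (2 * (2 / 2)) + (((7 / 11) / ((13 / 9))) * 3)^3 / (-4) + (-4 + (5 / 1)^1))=972170863 / 58484140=16.62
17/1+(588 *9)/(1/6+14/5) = 160273/89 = 1800.82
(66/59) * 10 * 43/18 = 4730/177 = 26.72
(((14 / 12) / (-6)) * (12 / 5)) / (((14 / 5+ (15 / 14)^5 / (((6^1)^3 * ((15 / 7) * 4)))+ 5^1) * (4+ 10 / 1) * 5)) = -0.00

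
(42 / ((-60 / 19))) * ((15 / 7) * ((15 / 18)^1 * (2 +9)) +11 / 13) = -70851 / 260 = -272.50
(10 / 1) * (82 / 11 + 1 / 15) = 2482 / 33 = 75.21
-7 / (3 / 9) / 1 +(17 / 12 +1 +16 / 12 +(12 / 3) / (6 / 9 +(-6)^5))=-804771 / 46652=-17.25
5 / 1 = 5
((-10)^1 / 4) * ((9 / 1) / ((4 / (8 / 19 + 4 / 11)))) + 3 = -591 / 418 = -1.41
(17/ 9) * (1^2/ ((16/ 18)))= 17/ 8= 2.12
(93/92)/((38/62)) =2883/1748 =1.65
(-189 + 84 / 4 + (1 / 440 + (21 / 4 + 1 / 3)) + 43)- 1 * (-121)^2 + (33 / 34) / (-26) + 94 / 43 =-185127094331 / 12543960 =-14758.27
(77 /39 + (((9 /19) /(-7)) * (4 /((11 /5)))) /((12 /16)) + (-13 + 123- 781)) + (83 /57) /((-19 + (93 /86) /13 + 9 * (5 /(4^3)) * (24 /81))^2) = -2405352286402792196 /3594447561497793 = -669.19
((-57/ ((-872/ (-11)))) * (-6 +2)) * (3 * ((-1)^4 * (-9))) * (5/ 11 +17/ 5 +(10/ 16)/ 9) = -2657169/ 8720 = -304.72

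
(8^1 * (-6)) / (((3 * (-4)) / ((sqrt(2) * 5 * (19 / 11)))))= 380 * sqrt(2) / 11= 48.85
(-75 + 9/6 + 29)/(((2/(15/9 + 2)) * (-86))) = 979/1032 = 0.95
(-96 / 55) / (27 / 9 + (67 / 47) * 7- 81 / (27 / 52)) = 2256 / 184855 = 0.01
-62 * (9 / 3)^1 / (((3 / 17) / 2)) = -2108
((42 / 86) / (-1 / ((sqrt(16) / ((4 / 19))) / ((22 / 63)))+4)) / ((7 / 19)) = 0.33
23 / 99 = 0.23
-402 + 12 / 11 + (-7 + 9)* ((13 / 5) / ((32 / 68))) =-85769 / 220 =-389.86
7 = 7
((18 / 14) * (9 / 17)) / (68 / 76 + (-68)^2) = 513 / 3485629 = 0.00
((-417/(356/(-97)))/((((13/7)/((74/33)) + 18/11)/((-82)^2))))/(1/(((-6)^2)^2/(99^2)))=40990.45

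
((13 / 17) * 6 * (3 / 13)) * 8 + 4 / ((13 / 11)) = 2620 / 221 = 11.86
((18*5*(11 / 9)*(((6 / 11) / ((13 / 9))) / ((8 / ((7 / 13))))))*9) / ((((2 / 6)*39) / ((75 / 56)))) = 91125 / 35152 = 2.59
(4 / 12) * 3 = 1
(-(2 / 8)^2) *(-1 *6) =3 / 8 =0.38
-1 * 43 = -43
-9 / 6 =-1.50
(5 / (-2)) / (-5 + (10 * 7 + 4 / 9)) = -45 / 1178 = -0.04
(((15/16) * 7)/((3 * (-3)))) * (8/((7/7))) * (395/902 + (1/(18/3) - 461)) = 21802025/8118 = 2685.64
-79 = -79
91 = 91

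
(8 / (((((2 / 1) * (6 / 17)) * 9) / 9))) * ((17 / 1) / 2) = 289 / 3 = 96.33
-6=-6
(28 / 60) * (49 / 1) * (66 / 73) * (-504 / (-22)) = 172872 / 365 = 473.62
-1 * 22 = -22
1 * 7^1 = 7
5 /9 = 0.56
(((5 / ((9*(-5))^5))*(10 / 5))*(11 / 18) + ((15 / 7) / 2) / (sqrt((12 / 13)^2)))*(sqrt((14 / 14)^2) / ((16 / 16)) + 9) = 21589790009 / 1860043500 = 11.61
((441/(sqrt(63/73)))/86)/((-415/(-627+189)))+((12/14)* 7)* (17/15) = 4599* sqrt(511)/17845+34/5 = 12.63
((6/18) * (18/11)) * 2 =1.09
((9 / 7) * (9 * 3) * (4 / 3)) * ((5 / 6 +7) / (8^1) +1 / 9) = 1413 / 28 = 50.46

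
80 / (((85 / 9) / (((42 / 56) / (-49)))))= -108 / 833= -0.13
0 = 0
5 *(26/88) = 65/44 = 1.48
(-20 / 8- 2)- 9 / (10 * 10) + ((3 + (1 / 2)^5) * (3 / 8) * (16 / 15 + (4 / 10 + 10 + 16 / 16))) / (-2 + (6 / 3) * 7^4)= -4.59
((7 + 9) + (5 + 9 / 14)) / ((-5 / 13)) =-3939 / 70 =-56.27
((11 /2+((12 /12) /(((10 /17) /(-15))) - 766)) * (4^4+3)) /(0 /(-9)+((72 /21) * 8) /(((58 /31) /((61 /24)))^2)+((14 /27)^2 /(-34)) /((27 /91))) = -1604045012065272 /398633038033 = -4023.86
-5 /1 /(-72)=5 /72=0.07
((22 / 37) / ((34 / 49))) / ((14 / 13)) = 1001 / 1258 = 0.80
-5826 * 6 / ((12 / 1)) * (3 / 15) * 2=-5826 / 5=-1165.20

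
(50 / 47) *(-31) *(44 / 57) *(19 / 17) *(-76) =5183200 / 2397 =2162.37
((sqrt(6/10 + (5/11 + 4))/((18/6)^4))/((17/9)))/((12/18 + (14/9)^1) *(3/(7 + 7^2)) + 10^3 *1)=14 *sqrt(15290)/117824025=0.00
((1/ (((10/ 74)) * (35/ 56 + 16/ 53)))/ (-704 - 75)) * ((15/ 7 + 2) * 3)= -454952/ 3571715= -0.13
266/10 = 133/5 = 26.60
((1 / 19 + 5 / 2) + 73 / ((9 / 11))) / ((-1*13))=-31387 / 4446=-7.06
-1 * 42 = -42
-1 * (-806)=806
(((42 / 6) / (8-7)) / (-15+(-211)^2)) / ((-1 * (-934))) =1 / 5938372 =0.00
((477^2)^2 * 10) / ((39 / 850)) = 146680096549500 / 13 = 11283084349961.54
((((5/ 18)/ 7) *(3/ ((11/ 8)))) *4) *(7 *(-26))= -63.03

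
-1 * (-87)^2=-7569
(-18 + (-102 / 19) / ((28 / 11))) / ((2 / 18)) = -48141 / 266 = -180.98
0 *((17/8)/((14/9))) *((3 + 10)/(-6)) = 0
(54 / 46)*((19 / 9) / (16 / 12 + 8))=171 / 644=0.27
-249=-249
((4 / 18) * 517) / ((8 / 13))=6721 / 36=186.69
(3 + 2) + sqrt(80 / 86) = 2 * sqrt(430) / 43 + 5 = 5.96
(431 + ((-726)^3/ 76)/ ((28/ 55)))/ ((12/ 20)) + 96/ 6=-13153254427/ 798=-16482774.97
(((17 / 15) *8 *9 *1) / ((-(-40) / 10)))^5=11040808032 / 3125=3533058.57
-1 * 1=-1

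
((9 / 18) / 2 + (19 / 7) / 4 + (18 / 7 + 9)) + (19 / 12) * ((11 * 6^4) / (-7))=-44969 / 14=-3212.07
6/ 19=0.32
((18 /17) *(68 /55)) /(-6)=-12 /55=-0.22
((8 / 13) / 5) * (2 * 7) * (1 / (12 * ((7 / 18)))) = 24 / 65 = 0.37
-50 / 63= -0.79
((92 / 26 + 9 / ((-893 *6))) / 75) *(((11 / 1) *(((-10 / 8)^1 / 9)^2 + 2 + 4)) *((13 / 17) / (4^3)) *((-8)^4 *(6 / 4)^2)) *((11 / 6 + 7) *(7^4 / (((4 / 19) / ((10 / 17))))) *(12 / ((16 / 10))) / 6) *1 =896693594746411 / 35207136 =25469086.57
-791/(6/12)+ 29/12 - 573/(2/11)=-56773/12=-4731.08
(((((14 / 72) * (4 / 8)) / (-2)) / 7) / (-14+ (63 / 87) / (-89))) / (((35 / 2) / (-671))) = -1731851 / 91110600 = -0.02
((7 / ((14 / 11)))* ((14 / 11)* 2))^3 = 2744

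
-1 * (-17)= 17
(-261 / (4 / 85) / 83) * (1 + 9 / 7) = -88740 / 581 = -152.74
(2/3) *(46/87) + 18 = 4790/261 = 18.35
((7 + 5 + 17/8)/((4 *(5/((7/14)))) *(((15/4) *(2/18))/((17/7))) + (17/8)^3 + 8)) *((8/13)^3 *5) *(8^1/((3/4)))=10071572480/1403133823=7.18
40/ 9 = 4.44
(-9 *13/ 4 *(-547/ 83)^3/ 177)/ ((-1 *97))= -6383025597/ 13089348004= -0.49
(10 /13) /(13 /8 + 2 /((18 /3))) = 240 /611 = 0.39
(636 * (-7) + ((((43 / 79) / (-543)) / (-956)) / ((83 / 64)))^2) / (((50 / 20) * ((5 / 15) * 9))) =-6447494491033912844296 / 10861682094059827815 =-593.60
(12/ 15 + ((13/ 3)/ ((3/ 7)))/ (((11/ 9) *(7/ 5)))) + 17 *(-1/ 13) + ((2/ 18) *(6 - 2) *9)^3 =49622/ 715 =69.40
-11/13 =-0.85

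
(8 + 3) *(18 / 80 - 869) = -382261 / 40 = -9556.52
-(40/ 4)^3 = -1000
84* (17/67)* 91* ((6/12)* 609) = 39569166/67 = 590584.57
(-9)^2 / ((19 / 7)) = 29.84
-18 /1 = -18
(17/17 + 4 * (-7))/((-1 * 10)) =27/10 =2.70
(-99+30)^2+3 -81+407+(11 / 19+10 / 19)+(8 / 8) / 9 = 870598 / 171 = 5091.22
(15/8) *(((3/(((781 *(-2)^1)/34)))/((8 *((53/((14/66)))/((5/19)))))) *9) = -80325/553672768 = -0.00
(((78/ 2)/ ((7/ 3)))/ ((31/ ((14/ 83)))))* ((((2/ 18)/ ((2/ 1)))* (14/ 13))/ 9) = 14/ 23157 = 0.00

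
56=56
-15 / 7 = -2.14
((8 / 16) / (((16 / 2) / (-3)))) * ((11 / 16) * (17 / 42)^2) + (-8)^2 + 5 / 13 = 125950609 / 1956864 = 64.36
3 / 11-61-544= -6652 / 11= -604.73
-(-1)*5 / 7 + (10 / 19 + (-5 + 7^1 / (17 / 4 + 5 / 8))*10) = -178435 / 5187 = -34.40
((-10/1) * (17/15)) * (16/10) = -272/15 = -18.13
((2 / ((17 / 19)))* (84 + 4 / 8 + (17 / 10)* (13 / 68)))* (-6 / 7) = -193401 / 1190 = -162.52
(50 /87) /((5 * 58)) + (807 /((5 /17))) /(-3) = -11537654 /12615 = -914.60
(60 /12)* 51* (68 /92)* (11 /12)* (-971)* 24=-92604270 /23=-4026272.61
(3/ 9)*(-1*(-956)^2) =-913936/ 3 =-304645.33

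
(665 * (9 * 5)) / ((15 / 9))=17955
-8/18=-4/9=-0.44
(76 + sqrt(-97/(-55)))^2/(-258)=-(sqrt(5335) + 4180)^2/780450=-23.18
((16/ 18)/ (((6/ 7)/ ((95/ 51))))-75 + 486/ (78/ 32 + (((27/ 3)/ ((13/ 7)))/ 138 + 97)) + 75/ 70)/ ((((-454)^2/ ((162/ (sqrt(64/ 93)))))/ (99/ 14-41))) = 292445173209925 * sqrt(93)/ 1307288391820096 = 2.16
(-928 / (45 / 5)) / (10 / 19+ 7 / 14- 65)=35264 / 21879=1.61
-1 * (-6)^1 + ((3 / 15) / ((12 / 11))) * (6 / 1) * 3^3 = 357 / 10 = 35.70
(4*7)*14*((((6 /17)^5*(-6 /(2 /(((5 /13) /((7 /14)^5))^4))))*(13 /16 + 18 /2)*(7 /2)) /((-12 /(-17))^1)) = -17151810600960000 /2385443281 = -7190198.46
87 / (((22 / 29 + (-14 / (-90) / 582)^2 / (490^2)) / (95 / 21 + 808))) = 6890019062098410000 / 73941755580029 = 93181.71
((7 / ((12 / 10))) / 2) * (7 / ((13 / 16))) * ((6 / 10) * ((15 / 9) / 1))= 980 / 39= 25.13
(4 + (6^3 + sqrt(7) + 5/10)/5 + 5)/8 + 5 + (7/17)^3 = sqrt(7)/40 + 4562139/393040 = 11.67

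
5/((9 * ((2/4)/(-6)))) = -20/3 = -6.67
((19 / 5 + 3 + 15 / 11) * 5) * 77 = 3143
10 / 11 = 0.91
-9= -9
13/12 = 1.08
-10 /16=-5 /8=-0.62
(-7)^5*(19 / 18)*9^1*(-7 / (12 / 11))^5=864365505207281 / 497664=1736845552.84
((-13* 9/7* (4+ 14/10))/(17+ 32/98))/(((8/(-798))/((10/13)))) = 226233/566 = 399.70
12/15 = 4/5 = 0.80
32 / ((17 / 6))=11.29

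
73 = 73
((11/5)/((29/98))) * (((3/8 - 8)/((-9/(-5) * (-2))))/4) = 32879/8352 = 3.94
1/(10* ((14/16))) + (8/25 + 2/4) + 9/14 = 276/175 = 1.58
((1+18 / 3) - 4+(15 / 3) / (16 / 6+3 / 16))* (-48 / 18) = -1736 / 137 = -12.67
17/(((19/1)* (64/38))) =0.53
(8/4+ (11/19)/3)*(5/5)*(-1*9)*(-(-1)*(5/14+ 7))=-38625/266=-145.21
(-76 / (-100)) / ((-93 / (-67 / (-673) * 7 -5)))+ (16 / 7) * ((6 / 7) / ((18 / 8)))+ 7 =202052817 / 25557175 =7.91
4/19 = 0.21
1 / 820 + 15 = 12301 / 820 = 15.00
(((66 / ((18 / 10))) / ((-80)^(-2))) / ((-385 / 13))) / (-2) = 83200 / 21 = 3961.90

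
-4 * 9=-36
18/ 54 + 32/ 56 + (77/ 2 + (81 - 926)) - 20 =-34675/ 42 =-825.60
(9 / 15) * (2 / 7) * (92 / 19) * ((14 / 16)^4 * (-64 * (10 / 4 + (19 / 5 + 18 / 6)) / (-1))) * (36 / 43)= 19809279 / 81700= 242.46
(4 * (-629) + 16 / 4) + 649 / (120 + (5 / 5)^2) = -27573 / 11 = -2506.64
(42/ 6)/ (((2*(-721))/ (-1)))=1/ 206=0.00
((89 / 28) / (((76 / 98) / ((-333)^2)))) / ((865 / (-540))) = -1865263869 / 6574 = -283733.48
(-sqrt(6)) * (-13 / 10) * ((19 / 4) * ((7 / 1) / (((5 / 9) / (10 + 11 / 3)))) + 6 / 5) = 212979 * sqrt(6) / 200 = 2608.45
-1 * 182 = -182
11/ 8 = 1.38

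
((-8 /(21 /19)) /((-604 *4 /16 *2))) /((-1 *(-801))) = 76 /2539971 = 0.00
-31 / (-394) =31 / 394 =0.08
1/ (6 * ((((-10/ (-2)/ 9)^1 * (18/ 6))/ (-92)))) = -46/ 5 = -9.20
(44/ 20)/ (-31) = -11/ 155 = -0.07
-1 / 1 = -1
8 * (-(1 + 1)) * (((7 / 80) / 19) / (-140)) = 1 / 1900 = 0.00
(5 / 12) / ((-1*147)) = -5 / 1764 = -0.00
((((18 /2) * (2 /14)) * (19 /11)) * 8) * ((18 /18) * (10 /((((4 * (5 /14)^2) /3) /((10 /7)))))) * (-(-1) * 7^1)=114912 /11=10446.55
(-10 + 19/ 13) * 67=-7437/ 13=-572.08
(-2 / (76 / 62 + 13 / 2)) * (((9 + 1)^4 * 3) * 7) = -26040000 / 479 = -54363.26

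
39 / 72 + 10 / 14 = 211 / 168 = 1.26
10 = 10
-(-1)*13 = 13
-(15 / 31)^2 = -225 / 961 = -0.23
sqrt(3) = 1.73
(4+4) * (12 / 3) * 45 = 1440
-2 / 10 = -1 / 5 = -0.20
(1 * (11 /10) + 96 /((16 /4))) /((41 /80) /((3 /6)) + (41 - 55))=-1004 /519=-1.93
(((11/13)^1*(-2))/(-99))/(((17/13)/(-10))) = -20/153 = -0.13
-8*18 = -144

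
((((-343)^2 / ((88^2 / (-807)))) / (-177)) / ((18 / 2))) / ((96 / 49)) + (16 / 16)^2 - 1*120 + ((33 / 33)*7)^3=89976555725 / 394758144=227.93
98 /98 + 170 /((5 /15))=511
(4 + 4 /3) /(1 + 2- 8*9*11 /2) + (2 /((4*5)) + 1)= 12809 /11790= 1.09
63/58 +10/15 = 305/174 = 1.75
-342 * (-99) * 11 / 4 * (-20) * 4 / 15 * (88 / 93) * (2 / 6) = -4855488 / 31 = -156628.65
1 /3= 0.33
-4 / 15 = -0.27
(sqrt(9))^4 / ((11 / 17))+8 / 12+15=4648 / 33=140.85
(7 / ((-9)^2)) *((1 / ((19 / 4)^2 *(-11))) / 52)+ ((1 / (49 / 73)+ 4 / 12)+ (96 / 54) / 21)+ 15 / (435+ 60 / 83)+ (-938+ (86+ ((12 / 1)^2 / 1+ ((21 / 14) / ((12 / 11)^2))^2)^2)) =10539025217620914250781 / 517990102971973632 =20346.00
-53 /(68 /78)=-2067 /34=-60.79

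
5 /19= 0.26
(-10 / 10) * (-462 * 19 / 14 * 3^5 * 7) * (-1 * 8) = -8532216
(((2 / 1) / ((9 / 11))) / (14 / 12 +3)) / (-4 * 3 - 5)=-44 / 1275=-0.03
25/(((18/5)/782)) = 48875/9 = 5430.56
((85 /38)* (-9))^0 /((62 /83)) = 83 /62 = 1.34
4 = 4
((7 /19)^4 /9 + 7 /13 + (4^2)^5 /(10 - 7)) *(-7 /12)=-9326477447665 /45742671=-203890.09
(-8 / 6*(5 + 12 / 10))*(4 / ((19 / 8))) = -3968 / 285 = -13.92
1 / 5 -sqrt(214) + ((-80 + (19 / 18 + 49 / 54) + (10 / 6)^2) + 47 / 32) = -317911 / 4320 -sqrt(214) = -88.22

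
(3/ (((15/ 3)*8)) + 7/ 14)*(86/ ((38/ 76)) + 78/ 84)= 55683/ 560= 99.43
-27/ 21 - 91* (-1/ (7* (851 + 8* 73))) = -1832/ 1435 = -1.28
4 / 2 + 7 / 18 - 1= 25 / 18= 1.39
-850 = -850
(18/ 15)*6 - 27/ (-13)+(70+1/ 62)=319551/ 4030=79.29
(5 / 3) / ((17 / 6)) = 10 / 17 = 0.59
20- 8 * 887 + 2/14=-49531/7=-7075.86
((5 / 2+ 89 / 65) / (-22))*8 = -1006 / 715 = -1.41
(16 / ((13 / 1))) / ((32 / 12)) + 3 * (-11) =-423 / 13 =-32.54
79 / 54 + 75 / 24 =991 / 216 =4.59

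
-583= -583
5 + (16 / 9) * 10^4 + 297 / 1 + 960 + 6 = 171412 / 9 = 19045.78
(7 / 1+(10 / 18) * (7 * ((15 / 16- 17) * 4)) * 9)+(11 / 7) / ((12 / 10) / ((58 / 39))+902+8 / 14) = -2241.75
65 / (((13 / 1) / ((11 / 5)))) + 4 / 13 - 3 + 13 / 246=26737 / 3198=8.36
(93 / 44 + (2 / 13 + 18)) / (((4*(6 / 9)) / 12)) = 104337 / 1144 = 91.20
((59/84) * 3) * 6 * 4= 354/7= 50.57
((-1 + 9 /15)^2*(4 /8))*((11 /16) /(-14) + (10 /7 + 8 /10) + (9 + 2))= 14761 /14000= 1.05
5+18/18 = 6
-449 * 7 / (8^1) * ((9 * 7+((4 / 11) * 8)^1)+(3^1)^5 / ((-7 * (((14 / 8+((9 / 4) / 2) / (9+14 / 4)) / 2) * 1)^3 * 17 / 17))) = -2242968275 / 267674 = -8379.48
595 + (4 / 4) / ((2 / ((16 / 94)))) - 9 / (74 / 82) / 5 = 5156922 / 8695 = 593.09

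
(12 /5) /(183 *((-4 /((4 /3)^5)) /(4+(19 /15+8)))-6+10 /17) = -10392576 /80132215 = -0.13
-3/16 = -0.19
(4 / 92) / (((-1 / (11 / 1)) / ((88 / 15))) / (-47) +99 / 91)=4140136 / 103625787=0.04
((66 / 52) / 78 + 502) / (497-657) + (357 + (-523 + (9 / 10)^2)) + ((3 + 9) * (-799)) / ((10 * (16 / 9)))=-382698527 / 540800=-707.65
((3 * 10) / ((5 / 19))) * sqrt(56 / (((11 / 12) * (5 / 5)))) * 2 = 912 * sqrt(462) / 11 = 1782.06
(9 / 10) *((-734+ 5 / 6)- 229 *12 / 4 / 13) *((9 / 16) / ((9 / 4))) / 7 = -183927 / 7280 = -25.26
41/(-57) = -41/57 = -0.72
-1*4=-4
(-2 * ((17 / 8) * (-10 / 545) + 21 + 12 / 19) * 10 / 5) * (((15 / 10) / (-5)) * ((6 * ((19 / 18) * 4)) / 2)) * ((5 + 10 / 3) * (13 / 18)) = 11626745 / 5886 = 1975.32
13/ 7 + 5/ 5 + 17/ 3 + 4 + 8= 431/ 21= 20.52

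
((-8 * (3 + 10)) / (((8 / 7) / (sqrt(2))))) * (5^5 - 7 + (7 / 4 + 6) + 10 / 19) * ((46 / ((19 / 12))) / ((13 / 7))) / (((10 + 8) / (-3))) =267771819 * sqrt(2) / 361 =1048993.18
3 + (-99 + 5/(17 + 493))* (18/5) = -30036/85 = -353.36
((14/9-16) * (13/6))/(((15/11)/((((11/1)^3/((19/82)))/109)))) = -202894978/167751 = -1209.50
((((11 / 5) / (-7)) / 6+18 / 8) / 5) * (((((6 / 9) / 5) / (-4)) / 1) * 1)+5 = 314077 / 63000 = 4.99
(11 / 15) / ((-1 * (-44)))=1 / 60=0.02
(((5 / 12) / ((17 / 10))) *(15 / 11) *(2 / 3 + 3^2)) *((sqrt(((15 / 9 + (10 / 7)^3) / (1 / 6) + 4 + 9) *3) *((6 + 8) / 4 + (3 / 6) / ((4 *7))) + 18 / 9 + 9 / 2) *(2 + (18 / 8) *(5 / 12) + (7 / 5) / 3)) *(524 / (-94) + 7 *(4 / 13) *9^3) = 283118911175 / 2531232 + 55774425501475 *sqrt(291669) / 45147053952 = 779042.24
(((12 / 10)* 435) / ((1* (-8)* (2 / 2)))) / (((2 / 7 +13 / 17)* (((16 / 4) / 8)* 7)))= -17.75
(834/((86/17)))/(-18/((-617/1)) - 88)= -4373913/2333954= -1.87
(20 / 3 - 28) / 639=-64 / 1917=-0.03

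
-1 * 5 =-5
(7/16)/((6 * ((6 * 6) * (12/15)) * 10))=7/27648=0.00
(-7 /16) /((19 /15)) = -105 /304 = -0.35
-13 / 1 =-13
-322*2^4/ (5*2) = -2576/ 5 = -515.20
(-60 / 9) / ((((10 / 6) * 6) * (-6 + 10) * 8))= -1 / 48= -0.02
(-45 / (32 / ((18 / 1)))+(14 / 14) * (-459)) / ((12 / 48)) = -7749 / 4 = -1937.25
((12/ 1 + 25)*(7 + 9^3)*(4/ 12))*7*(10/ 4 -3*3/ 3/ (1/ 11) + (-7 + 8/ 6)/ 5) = -90451088/ 45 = -2010024.18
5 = 5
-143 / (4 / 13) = -1859 / 4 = -464.75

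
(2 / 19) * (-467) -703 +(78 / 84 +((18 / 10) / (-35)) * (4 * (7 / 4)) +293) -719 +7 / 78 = -152692258 / 129675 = -1177.50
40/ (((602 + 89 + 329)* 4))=1/ 102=0.01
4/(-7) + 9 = 59/7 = 8.43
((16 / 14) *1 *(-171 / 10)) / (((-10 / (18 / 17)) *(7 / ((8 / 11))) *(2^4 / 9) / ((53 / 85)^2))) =77814918 / 1655066875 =0.05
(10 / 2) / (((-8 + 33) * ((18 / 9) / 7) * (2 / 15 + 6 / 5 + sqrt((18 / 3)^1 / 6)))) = 3 / 10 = 0.30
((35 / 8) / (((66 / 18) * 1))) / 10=21 / 176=0.12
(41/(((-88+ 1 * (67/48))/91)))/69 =-59696/95611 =-0.62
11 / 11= 1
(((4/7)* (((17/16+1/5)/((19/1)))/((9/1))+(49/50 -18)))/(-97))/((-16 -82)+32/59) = -68656117/66762675000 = -0.00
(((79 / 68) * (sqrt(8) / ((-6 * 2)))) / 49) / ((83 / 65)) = -5135 * sqrt(2) / 1659336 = -0.00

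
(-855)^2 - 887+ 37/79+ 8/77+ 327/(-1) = 4439443794/6083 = 729811.57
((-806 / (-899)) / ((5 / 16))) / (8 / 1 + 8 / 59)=767 / 2175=0.35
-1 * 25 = -25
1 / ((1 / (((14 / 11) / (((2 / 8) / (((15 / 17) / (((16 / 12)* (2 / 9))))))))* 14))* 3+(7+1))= 13230 / 106027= 0.12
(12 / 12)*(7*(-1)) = -7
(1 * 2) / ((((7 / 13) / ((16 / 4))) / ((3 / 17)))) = 2.62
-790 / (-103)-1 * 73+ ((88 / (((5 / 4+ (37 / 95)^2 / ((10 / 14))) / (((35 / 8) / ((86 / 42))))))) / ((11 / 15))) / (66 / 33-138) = -2647998468561 / 39748228802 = -66.62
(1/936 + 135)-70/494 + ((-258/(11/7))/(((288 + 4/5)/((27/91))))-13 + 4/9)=151319573/1238952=122.14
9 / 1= 9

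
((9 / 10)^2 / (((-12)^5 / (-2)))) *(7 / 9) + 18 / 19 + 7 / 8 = 47865733 / 26265600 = 1.82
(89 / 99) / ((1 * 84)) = 89 / 8316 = 0.01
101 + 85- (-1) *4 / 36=186.11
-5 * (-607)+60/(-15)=3031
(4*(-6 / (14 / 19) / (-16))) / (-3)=-19 / 28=-0.68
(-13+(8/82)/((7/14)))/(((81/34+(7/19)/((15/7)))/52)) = -264537000/1014791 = -260.68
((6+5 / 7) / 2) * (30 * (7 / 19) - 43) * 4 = -57058 / 133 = -429.01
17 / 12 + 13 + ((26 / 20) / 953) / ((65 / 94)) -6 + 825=238274389 / 285900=833.42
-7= -7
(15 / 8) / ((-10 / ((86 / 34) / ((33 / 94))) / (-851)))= 1719871 / 1496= 1149.65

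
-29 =-29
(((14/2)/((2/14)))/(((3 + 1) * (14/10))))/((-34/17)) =-4.38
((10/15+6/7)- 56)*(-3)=1144/7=163.43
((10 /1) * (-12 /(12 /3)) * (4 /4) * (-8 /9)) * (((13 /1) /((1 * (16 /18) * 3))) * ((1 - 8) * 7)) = -6370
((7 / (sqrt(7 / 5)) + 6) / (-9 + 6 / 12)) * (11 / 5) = -132 / 85 - 22 * sqrt(35) / 85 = -3.08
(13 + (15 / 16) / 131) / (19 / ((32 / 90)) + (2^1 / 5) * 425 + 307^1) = 27263 / 1111797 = 0.02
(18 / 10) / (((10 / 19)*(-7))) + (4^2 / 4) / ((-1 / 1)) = -1571 / 350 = -4.49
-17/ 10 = -1.70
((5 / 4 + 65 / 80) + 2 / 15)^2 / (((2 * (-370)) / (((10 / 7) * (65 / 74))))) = -3610477 / 441584640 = -0.01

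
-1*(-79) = 79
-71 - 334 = -405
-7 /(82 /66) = -231 /41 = -5.63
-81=-81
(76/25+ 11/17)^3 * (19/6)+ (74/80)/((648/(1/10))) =158.72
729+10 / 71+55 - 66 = 50988 / 71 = 718.14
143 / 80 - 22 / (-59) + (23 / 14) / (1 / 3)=234219 / 33040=7.09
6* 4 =24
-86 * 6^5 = -668736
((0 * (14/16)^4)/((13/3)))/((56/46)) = 0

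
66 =66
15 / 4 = 3.75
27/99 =3/11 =0.27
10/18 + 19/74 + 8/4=1873/666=2.81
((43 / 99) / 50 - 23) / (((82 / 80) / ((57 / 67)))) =-8649332 / 453255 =-19.08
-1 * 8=-8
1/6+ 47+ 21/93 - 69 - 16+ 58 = 3793/186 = 20.39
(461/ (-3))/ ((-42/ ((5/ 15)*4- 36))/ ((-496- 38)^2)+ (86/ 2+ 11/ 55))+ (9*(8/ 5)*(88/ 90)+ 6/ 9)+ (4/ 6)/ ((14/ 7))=11.52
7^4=2401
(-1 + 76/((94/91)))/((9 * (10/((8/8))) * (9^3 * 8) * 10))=379/27410400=0.00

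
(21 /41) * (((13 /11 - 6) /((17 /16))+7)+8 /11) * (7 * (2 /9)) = 2.54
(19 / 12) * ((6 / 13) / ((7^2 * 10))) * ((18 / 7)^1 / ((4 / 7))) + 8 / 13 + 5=5.62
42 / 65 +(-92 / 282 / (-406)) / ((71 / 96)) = 28499102 / 44031715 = 0.65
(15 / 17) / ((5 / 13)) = 39 / 17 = 2.29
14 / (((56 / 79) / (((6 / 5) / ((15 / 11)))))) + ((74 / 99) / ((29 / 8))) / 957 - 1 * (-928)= 945.38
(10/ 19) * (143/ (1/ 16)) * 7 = 160160/ 19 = 8429.47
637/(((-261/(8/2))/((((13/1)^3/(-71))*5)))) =27989780/18531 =1510.43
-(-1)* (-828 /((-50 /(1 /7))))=414 /175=2.37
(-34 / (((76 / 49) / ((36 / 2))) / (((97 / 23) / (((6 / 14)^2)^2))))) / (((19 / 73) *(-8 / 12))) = 14162233673 / 49818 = 284279.45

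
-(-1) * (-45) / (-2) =22.50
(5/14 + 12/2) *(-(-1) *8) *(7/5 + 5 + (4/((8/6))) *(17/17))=16732/35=478.06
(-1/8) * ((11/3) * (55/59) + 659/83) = -83429/58764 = -1.42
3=3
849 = 849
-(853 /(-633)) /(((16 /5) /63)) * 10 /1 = 265.30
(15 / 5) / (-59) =-0.05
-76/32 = -19/8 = -2.38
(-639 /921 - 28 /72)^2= 35796289 /30536676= 1.17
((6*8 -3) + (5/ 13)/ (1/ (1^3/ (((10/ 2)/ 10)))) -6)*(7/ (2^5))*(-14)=-25333/ 208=-121.79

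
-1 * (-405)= 405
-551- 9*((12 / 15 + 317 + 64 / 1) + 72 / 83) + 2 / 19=-31499802 / 7885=-3994.90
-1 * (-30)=30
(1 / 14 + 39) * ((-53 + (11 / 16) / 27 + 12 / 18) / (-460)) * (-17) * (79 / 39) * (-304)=315404384003 / 6781320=46510.77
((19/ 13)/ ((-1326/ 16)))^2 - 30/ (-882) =124944031/ 3640070889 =0.03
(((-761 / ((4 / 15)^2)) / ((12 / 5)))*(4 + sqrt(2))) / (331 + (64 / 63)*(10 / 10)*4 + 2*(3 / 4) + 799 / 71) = -1276482375 / 24892568 -1276482375*sqrt(2) / 99570272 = -69.41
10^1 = 10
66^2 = 4356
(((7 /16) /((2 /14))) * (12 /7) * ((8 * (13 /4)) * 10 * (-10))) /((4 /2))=-6825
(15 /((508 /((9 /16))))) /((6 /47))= 2115 /16256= 0.13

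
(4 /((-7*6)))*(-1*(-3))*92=-184 /7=-26.29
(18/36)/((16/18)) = 9/16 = 0.56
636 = 636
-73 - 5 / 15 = -220 / 3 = -73.33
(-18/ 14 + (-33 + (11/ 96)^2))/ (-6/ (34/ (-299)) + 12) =-37586881/ 71027712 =-0.53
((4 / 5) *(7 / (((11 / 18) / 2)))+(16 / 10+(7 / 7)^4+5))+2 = 1536 / 55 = 27.93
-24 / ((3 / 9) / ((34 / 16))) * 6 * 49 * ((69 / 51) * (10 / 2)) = -304290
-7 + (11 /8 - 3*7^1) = -213 /8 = -26.62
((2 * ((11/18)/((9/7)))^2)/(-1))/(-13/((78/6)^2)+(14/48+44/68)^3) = -1978406144/3285197433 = -0.60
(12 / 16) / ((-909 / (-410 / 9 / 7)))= 205 / 38178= 0.01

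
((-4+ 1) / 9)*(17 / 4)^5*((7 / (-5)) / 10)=9938999 / 153600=64.71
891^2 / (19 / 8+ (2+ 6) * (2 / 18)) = 57159432 / 235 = 243231.63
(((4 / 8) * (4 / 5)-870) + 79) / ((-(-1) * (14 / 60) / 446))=-10578228 / 7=-1511175.43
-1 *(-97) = 97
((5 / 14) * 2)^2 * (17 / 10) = 0.87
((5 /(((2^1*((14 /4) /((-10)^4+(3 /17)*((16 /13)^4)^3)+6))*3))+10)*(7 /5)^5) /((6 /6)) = 4860710691540352421712086 /89139373539660747853125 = 54.53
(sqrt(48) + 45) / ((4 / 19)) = 19*sqrt(3) + 855 / 4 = 246.66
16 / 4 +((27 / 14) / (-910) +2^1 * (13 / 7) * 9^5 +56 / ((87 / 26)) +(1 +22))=219368.59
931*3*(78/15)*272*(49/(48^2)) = 10081799/120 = 84014.99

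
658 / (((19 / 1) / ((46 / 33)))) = 30268 / 627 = 48.27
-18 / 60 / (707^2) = -3 / 4998490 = -0.00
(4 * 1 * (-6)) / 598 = -12 / 299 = -0.04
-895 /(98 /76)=-34010 /49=-694.08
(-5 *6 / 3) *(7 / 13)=-70 / 13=-5.38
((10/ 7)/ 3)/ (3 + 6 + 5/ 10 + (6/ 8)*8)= 0.03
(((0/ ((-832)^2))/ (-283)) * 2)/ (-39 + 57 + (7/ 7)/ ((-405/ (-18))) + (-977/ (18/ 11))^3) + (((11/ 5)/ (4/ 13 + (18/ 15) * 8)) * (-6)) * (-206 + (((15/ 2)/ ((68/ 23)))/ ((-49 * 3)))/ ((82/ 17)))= 2840743191/ 10350368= 274.46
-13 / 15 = -0.87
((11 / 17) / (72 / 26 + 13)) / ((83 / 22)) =3146 / 289255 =0.01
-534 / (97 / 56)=-29904 / 97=-308.29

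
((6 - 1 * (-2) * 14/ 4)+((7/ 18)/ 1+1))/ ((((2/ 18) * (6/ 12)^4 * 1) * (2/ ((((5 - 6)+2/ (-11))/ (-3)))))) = 13468/ 33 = 408.12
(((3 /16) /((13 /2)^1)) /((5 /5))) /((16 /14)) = 0.03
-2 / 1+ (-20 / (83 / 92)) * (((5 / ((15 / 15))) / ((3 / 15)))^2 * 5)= -5750166 / 83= -69279.11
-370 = -370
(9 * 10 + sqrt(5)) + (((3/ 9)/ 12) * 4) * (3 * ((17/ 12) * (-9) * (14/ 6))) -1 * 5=sqrt(5) + 901/ 12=77.32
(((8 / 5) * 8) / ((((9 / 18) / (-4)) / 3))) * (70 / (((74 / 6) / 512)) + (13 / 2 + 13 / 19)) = -3145621248 / 3515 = -894913.58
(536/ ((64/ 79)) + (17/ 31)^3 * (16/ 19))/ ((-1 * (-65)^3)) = 2996620361/ 1243565713000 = 0.00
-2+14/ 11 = -0.73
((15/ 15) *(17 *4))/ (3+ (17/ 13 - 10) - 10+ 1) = -884/ 191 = -4.63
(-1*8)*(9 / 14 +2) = -148 / 7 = -21.14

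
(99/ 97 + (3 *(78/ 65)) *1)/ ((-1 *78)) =-747/ 12610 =-0.06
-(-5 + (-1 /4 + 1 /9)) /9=185 /324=0.57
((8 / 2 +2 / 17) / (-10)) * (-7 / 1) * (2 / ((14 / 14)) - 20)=-882 / 17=-51.88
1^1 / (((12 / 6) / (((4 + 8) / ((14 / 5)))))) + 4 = 6.14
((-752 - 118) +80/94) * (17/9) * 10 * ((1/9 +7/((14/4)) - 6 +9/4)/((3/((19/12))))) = 1946196125/137052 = 14200.42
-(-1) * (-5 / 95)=-1 / 19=-0.05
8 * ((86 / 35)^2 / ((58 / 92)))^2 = 925975413248 / 1262025625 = 733.72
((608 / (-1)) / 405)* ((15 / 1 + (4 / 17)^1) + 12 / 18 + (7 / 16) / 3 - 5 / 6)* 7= -660478 / 4131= -159.88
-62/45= -1.38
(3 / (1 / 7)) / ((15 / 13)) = 91 / 5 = 18.20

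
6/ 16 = 3/ 8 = 0.38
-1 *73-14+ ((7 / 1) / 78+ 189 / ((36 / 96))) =32533 / 78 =417.09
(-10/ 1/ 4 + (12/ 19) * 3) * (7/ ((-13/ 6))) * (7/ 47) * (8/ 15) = 9016/ 58045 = 0.16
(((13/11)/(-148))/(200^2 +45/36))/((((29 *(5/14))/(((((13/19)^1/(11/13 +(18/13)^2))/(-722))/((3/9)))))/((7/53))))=1399489/534353014683762725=0.00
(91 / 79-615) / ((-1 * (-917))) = -48494 / 72443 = -0.67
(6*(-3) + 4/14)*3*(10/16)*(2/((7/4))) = -37.96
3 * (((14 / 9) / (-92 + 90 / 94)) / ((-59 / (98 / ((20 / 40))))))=128968 / 757383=0.17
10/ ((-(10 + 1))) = -10/ 11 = -0.91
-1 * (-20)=20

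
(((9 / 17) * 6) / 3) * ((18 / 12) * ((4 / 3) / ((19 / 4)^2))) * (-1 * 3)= -1728 / 6137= -0.28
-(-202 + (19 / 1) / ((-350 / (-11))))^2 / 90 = -552109009 / 1225000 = -450.70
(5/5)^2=1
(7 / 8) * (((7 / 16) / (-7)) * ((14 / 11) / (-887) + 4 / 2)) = -34125 / 312224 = -0.11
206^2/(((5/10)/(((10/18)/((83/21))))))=2970520/249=11929.80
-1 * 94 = -94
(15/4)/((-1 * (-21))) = 5/28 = 0.18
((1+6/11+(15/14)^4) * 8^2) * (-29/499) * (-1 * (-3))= -421061556/13179089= -31.95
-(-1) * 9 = 9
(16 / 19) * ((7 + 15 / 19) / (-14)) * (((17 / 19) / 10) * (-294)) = 422688 / 34295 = 12.33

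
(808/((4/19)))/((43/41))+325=171333/43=3984.49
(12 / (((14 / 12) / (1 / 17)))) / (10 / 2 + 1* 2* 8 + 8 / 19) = 1368 / 48433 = 0.03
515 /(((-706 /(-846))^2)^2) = 16488027326115 /15527402881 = 1061.87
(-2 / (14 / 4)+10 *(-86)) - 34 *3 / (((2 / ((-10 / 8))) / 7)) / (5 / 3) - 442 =-28975 / 28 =-1034.82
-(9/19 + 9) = -180/19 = -9.47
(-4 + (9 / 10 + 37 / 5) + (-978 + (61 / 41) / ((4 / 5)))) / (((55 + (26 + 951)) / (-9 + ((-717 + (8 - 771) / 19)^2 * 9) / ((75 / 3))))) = -494756101864917 / 2545772000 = -194344.23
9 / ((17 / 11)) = 99 / 17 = 5.82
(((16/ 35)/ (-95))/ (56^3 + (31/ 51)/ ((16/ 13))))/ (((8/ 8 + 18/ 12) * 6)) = -4352/ 2382413355875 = -0.00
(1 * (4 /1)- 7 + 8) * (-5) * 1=-25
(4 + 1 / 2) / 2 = 9 / 4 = 2.25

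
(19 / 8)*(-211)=-4009 / 8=-501.12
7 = 7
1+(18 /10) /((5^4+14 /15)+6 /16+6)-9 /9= 0.00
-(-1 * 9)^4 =-6561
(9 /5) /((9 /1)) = 1 /5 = 0.20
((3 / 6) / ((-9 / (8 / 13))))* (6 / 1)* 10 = -80 / 39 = -2.05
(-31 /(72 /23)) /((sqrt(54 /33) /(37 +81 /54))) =-54901 * sqrt(22) /864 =-298.04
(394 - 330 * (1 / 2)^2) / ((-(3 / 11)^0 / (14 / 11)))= -4361 / 11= -396.45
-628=-628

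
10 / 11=0.91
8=8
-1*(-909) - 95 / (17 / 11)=14408 / 17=847.53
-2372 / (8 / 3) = -1779 / 2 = -889.50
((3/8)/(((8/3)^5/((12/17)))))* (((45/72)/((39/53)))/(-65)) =-38637/1506279424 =-0.00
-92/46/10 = -1/5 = -0.20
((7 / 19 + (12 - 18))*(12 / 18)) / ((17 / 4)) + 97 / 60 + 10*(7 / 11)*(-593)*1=-268102493 / 71060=-3772.90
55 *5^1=275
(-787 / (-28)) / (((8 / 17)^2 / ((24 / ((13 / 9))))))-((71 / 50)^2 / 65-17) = 1488070833 / 700000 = 2125.82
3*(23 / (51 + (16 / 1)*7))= 69 / 163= 0.42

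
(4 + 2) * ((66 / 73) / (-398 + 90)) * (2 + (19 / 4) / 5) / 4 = -531 / 40880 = -0.01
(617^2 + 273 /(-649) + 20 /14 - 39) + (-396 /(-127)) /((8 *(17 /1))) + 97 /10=18668243654292 /49041685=380660.73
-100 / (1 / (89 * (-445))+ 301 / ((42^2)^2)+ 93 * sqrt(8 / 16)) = 2215633244533128000 / 1340399261386656944554031-1441289528374452402240000 * sqrt(2) / 1340399261386656944554031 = -1.52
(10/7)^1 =10/7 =1.43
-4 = -4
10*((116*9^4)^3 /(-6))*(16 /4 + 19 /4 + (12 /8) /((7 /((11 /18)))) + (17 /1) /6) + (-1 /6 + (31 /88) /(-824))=-13106231099681444592976363 /1522752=-8606937373703298103.02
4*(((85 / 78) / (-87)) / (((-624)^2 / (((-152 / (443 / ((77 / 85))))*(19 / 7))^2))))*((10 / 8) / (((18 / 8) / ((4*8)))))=-252301456 / 154957270171041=-0.00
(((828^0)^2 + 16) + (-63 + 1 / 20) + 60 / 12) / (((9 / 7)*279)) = -637 / 5580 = -0.11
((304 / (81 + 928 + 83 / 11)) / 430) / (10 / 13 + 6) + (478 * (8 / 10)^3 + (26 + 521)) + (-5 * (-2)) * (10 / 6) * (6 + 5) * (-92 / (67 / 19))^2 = 101645985922653239 / 809410467750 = 125580.27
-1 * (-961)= 961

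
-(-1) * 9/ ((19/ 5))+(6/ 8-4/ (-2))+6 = 845/ 76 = 11.12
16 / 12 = 4 / 3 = 1.33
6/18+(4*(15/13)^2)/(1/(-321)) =-866531/507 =-1709.13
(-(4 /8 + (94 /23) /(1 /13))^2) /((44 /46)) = -6086089 /2024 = -3006.96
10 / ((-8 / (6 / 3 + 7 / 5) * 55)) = -17 / 220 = -0.08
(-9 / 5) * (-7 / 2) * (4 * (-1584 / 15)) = -66528 / 25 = -2661.12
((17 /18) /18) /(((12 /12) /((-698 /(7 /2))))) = -5933 /567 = -10.46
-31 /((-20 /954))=14787 /10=1478.70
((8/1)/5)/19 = 8/95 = 0.08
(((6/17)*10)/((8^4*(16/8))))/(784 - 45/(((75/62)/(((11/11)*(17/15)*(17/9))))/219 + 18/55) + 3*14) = 13183265/21100486639616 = 0.00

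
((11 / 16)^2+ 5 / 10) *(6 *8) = 747 / 16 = 46.69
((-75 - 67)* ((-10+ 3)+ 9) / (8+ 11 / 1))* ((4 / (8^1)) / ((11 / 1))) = -142 / 209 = -0.68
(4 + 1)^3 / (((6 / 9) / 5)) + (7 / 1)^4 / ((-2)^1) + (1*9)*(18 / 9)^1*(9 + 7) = 25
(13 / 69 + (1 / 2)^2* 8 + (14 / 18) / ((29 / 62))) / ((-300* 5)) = -23119 / 9004500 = -0.00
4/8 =1/2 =0.50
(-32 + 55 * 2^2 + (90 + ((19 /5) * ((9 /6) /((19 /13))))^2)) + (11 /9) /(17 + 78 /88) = 207729043 /708300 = 293.28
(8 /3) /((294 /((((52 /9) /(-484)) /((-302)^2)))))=-13 /10950157449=-0.00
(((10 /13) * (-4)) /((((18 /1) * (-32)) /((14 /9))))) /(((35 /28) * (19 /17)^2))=2023 /380133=0.01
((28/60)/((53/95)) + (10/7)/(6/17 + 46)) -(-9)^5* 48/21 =59187318793/438522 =134970.01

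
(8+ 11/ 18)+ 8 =16.61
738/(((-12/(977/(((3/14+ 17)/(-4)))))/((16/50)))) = 26918304/6025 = 4467.77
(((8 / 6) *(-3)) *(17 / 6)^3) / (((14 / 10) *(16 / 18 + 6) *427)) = -24565 / 1111908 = -0.02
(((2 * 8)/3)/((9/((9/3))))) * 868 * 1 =13888/9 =1543.11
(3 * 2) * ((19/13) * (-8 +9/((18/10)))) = -342/13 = -26.31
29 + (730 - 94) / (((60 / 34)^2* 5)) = 26192 / 375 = 69.85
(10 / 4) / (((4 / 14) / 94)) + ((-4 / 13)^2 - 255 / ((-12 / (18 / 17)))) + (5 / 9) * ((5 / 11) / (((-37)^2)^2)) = 26499285274144 / 31356587691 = 845.09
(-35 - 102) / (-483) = 137 / 483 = 0.28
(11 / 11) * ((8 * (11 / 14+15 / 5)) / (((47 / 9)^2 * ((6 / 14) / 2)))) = 11448 / 2209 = 5.18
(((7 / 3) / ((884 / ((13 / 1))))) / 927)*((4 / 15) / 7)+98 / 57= 1.72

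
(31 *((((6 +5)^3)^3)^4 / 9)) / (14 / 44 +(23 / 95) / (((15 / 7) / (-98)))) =-10014162858623454400326382683904690516295950 / 1011423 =-9901063015794039091780969000000000000.00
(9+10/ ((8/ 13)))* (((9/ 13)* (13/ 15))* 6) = 909/ 10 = 90.90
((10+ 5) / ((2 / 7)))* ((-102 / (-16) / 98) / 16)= 765 / 3584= 0.21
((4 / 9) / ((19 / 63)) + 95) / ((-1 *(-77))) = 1833 / 1463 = 1.25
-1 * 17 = -17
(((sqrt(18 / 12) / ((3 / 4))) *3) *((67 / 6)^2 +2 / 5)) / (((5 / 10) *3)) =22517 *sqrt(6) / 135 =408.56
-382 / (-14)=191 / 7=27.29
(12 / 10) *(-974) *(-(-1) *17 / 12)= -8279 / 5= -1655.80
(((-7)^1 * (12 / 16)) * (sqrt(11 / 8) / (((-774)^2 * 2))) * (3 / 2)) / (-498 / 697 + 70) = -4879 * sqrt(22) / 205728556032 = -0.00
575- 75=500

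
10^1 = 10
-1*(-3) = 3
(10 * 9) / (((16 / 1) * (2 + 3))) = 9 / 8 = 1.12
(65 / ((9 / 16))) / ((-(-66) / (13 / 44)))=1690 / 3267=0.52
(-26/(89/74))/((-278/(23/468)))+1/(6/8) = 297755/222678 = 1.34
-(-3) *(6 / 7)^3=648 / 343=1.89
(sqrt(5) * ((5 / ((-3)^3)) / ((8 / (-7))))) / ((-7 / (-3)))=5 * sqrt(5) / 72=0.16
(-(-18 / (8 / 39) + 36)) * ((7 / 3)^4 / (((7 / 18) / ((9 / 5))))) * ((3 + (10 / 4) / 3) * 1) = 544341 / 20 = 27217.05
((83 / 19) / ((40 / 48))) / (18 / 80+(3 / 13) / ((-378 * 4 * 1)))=1631448 / 69977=23.31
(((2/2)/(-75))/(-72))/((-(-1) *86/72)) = 1/6450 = 0.00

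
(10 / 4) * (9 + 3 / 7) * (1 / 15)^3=11 / 1575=0.01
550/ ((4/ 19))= 5225/ 2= 2612.50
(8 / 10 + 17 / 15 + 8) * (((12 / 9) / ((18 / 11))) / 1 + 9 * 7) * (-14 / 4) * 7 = -12579623 / 810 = -15530.40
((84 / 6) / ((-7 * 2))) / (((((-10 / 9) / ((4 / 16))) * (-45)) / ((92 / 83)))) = -23 / 4150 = -0.01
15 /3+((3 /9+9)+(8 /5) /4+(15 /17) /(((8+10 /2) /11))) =51316 /3315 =15.48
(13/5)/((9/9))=13/5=2.60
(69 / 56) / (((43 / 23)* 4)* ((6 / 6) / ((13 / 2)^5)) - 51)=-589241991 / 24389186360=-0.02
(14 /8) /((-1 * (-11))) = 7 /44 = 0.16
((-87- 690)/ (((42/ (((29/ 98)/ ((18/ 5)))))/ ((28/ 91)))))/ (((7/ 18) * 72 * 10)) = -1073/ 642096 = -0.00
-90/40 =-9/4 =-2.25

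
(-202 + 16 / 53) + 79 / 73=-776183 / 3869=-200.62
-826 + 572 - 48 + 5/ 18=-301.72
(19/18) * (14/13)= 1.14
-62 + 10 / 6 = -181 / 3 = -60.33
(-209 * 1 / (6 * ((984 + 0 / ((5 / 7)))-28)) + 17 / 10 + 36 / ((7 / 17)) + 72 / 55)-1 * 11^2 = -67573109 / 2208360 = -30.60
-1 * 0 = 0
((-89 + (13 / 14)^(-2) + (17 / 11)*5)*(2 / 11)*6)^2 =3193940865600 / 418161601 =7638.05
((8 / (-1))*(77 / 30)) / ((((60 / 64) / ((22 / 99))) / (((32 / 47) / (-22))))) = 14336 / 95175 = 0.15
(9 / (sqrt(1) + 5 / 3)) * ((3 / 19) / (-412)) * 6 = -243 / 31312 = -0.01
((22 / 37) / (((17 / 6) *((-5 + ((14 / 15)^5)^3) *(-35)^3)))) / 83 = 0.00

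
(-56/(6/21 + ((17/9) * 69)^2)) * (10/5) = -7056/1070185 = -0.01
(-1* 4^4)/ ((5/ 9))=-2304/ 5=-460.80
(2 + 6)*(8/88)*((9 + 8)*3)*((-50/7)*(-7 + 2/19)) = 2672400/1463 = 1826.66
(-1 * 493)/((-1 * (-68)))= -29/4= -7.25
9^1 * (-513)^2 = 2368521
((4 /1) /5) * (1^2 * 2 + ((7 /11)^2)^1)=1164 /605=1.92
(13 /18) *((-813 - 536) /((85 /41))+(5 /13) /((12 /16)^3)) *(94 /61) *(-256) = 233255468288 /1259955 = 185130.00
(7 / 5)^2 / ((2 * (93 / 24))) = 196 / 775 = 0.25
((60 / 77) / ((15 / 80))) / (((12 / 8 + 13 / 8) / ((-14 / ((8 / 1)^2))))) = -16 / 55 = -0.29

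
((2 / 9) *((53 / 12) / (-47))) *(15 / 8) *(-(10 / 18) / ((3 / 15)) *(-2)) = -6625 / 30456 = -0.22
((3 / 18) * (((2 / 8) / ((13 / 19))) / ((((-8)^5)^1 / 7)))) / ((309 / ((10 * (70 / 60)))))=-4655 / 9477292032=-0.00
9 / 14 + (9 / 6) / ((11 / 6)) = 225 / 154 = 1.46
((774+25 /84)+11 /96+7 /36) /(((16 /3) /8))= 1561607 /1344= 1161.91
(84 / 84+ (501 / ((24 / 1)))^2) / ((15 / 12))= 27953 / 80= 349.41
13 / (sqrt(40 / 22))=9.64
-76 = -76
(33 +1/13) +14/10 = 2241/65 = 34.48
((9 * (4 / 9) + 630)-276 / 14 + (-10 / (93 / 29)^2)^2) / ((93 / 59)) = 19007290199000 / 48698185851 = 390.31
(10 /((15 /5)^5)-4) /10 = -481 /1215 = -0.40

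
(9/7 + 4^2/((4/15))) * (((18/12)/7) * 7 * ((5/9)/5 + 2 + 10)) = 15587/14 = 1113.36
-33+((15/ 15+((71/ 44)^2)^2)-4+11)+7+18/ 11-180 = -710578079/ 3748096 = -189.58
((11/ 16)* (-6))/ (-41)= 0.10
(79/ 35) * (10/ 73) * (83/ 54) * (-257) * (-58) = 97738642/ 13797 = 7084.05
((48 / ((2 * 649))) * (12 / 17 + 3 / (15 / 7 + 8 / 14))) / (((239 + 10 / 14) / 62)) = 3046680 / 175877053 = 0.02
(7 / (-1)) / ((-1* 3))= 2.33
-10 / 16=-5 / 8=-0.62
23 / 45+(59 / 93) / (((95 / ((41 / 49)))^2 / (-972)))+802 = 4851418492951 / 6045657975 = 802.46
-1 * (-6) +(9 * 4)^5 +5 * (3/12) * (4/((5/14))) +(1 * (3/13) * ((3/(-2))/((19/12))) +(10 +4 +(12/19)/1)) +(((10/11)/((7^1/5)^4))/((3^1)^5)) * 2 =95851921430829056/1585214631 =60466210.41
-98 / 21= -14 / 3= -4.67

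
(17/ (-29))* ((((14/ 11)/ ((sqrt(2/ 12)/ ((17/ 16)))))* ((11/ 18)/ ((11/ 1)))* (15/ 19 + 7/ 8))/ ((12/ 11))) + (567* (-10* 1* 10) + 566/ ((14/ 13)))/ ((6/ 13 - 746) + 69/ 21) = 5111873/ 67545 - 511819* sqrt(6)/ 7617024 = 75.52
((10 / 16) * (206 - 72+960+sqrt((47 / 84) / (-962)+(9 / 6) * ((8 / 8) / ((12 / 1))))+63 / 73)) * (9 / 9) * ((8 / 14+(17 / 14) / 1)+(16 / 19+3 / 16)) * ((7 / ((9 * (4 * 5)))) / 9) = 1997 * sqrt(50777727) / 5306176512+159610225 / 19173888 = 8.33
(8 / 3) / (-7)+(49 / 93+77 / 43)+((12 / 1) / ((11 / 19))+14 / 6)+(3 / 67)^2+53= 35938573915 / 460755449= 78.00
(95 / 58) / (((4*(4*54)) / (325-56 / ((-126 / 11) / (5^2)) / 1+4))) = 385795 / 451008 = 0.86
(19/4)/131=0.04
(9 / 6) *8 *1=12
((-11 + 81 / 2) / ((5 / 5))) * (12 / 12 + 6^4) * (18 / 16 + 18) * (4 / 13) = 11708019 / 52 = 225154.21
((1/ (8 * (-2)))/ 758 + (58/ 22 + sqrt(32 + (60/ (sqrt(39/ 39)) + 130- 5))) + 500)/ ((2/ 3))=3 * sqrt(217)/ 2 + 201167103/ 266816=776.05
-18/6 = -3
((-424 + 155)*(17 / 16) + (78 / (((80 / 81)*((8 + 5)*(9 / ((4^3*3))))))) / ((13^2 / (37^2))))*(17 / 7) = 175603319 / 94640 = 1855.49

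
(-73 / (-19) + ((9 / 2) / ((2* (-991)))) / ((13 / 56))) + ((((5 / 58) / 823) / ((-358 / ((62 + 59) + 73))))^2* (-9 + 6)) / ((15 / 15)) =68484872377596843265 / 17870319912001929892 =3.83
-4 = -4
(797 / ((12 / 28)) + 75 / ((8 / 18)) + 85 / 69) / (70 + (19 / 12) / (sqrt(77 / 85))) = 7246527288 / 249782369 - 10643477* sqrt(6545) / 1248911845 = 28.32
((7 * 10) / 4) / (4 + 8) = 1.46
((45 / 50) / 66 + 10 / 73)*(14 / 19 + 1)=7257 / 27740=0.26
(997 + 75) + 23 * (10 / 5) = 1118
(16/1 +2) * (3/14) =3.86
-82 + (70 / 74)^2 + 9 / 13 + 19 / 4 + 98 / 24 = -7643407 / 106782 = -71.58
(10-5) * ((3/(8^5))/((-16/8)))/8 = -15/524288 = -0.00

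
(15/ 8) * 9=135/ 8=16.88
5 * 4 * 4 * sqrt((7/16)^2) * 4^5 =35840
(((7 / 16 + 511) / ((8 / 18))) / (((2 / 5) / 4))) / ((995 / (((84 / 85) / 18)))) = 171843 / 270640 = 0.63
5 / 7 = 0.71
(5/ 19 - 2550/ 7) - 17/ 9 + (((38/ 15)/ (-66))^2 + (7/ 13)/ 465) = -4805515206176/ 13133094975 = -365.91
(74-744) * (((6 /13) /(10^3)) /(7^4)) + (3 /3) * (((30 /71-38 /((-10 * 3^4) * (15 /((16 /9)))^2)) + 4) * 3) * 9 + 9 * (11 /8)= 638795320670011 /4846661001000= 131.80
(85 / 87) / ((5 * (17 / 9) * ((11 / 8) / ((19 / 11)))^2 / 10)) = 693120 / 424589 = 1.63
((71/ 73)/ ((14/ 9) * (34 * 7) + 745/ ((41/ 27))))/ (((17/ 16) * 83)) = 419184/ 32718593941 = 0.00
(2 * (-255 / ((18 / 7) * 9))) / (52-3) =-85 / 189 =-0.45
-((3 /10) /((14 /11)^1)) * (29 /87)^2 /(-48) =11 /20160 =0.00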